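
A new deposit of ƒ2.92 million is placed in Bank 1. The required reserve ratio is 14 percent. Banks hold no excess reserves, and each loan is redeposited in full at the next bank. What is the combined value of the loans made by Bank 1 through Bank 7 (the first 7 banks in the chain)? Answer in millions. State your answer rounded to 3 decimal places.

ƒ11.696 million

Bank i lends (1 − rr)^i of the original deposit: Bank 1 lends 2.92·0.8600 = 2.5112, Bank 2 lends 2.92·0.8600² ≈ 2.1596, and so on.
Summing a geometric series: total = 2.92·[0.8600·(1 − 0.8600^7) / (1 − 0.8600)] ≈ 11.6963 million.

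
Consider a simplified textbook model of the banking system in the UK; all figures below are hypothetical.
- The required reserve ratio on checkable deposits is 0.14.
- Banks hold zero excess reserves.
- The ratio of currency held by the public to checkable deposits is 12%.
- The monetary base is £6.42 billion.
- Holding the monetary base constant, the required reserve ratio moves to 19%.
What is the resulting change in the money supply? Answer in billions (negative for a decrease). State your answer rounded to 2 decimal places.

-4.46 billion

Initially m₁ = (1 + 0.12) / (0.14 + 0.12) ≈ 4.3077, so M₁ = 4.3077 × 6.42 ≈ 27.6554 billion.
After the change m₂ = (1 + 0.12) / (0.19 + 0.12) ≈ 3.6129, so M₂ = 3.6129 × 6.42 ≈ 23.1948 billion.
ΔM = M₂ − M₁ = 23.1948 − 27.6554 = -4.4606 billion.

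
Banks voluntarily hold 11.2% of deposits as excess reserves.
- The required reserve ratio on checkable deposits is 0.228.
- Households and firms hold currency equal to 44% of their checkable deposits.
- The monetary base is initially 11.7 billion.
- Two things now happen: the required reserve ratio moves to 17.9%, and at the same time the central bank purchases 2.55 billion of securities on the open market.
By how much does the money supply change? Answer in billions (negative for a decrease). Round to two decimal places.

6.47 billion

Before: m₁ = (1 + 0.44) / (0.228 + 0.112 + 0.44) ≈ 1.84615, MB₁ = 11.7, so M₁ = 1.84615 × 11.7 ≈ 21.6 billion.
After: m₂ = (1 + 0.44) / (0.179 + 0.112 + 0.44) ≈ 1.96990, MB₂ = 11.7 + 2.55 = 14.25, so M₂ = 1.96990 × 14.25 ≈ 28.0711 billion.
ΔM = M₂ − M₁ = 28.0711 − 21.6 = 6.4711 billion.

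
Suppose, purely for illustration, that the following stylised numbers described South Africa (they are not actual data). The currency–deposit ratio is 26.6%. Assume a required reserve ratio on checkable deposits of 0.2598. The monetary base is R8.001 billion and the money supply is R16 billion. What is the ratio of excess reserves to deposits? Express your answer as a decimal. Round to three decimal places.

Using m = M/MB = 16/8.001 ≈ 1.999750. Since m = (1 + c)/(c + rr + e), the denominator satisfies c + rr + e = (1 + c)/m = (1 + 0.266) / 1.999750 ≈ 0.633079.
With c = 0.266 and rr = 0.2598, the ratio of excess reserves to deposits is 0.633079 − 0.266 − 0.2598 = 0.107279.

0.107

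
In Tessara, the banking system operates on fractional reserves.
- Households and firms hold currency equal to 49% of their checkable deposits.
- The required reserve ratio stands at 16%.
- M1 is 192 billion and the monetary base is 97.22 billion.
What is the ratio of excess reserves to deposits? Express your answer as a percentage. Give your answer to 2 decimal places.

Using m = M/MB = 192/97.22 ≈ 1.974902. Since m = (1 + c)/(c + rr + e), the denominator satisfies c + rr + e = (1 + c)/m = (1 + 0.49) / 1.974902 ≈ 0.754468.
With c = 0.49 and rr = 0.16, the ratio of excess reserves to deposits is 0.754468 − 0.49 − 0.16 = 0.104468.

10.45%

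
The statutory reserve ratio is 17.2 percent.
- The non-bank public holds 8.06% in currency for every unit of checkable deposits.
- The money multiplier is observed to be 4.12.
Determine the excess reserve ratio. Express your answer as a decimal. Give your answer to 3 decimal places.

Using m = 4.12. Since m = (1 + c)/(c + rr + e), the denominator satisfies c + rr + e = (1 + c)/m = (1 + 0.0806) / 4.12 ≈ 0.262282.
With c = 0.0806 and rr = 0.172, the excess reserve ratio is 0.262282 − 0.0806 − 0.172 = 0.009682.

0.010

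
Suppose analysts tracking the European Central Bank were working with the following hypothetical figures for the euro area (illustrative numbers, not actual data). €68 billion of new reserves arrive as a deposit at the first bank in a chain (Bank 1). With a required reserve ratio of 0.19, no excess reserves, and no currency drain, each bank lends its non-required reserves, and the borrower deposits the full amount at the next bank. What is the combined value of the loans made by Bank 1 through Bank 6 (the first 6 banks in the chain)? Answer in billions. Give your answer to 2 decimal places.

€208.02 billion

Bank i lends (1 − rr)^i of the original deposit: Bank 1 lends 68·0.8100 = 55.0800, Bank 2 lends 68·0.8100² = 44.6148, and so on.
Summing a geometric series: total = 68·[0.8100·(1 − 0.8100^6) / (1 − 0.8100)] ≈ 208.0199 billion.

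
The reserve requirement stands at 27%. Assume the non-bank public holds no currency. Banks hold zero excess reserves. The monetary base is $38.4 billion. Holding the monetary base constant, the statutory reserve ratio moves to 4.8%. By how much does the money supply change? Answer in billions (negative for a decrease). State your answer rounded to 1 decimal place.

Initially m₁ = 1 / (0.27) ≈ 3.7037, so M₁ = 3.7037 × 38.4 ≈ 142.2221 billion.
After the change m₂ = 1 / (0.048) ≈ 20.8333, so M₂ = 20.8333 × 38.4 ≈ 799.9987 billion.
ΔM = M₂ − M₁ = 799.9987 − 142.2221 = 657.7766 billion.

$657.8 billion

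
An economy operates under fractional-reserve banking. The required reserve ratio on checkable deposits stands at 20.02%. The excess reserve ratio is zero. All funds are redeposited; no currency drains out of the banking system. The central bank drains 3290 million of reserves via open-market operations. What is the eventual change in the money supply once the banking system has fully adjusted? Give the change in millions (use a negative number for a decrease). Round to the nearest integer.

The simple money multiplier is m = 1/rr = 1/0.2002 ≈ 4.99500.
An open-market sale reduces the monetary base by 3290 million, so ΔM = m × ΔMB = 4.99500 × (−3290) = -16433.55 million.

-16434 million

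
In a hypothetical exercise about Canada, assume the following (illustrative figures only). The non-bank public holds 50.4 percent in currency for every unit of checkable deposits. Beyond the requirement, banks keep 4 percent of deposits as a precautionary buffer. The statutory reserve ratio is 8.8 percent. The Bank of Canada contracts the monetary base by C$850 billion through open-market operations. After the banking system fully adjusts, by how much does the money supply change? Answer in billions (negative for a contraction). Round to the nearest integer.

-2023 billion

The money multiplier is m = (1 + c) / (rr + e + c) = (1 + 0.504) / (0.088 + 0.04 + 0.504) ≈ 2.3797.
The sale removes 850 billion of base, so ΔM = m × ΔMB = 2.3797 × (−850) = -2022.745 billion.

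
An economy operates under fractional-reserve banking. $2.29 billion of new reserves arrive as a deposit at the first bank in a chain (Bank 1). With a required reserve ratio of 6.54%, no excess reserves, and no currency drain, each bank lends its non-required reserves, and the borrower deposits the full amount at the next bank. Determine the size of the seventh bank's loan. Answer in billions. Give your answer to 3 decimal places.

$1.426 billion

Each bank lends a fraction (1 − rr) = 0.9346 of the deposit it receives, so Bank 7 receives 2.29·0.9346^6 and lends 2.29·0.9346^7 ≈ 1.4263 billion.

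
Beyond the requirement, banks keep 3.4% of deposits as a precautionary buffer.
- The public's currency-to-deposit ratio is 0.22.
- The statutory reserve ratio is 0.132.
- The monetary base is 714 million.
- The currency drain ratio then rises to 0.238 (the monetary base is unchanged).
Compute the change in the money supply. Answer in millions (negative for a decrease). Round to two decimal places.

Initially m₁ = (1 + 0.22) / (0.132 + 0.034 + 0.22) ≈ 3.160622, so M₁ = 3.160622 × 714 ≈ 2256.6841 million.
After the change m₂ = (1 + 0.238) / (0.132 + 0.034 + 0.238) ≈ 3.064356, so M₂ = 3.064356 × 714 ≈ 2187.9502 million.
ΔM = M₂ − M₁ = 2187.9502 − 2256.6841 = -68.7339 million.

-68.73 million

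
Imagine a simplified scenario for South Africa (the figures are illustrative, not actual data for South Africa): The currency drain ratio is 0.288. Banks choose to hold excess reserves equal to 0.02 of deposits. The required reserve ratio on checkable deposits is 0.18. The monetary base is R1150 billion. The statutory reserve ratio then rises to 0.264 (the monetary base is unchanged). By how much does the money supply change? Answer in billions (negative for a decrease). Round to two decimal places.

Initially m₁ = (1 + 0.288) / (0.18 + 0.02 + 0.288) ≈ 2.6393443, so M₁ = 2.6393443 × 1150 ≈ 3035.2459 billion.
After the change m₂ = (1 + 0.288) / (0.264 + 0.02 + 0.288) ≈ 2.2517483, so M₂ = 2.2517483 × 1150 ≈ 2589.5105 billion.
ΔM = M₂ − M₁ = 2589.5105 − 3035.2459 = -445.7354 billion.

-445.74 billion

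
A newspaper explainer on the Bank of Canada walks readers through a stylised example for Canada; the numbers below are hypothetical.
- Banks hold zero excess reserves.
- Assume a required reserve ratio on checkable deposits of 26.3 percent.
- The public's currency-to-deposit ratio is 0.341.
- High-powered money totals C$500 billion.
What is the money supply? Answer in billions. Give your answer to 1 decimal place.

The money multiplier is m = (1 + c) / (rr + c) = (1 + 0.341) / (0.263 + 0.341) ≈ 2.22020.
So M = m × MB = 2.22020 × 500 = 1110.1 billion.

C$1110.1 billion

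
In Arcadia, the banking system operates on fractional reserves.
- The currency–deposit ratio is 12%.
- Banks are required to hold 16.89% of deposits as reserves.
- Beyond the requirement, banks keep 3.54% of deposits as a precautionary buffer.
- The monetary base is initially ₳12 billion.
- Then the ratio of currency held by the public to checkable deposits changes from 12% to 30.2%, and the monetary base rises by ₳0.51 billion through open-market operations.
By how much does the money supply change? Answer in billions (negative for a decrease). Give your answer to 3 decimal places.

Before: m₁ = (1 + 0.12) / (0.1689 + 0.0354 + 0.12) ≈ 3.453592, MB₁ = 12, so M₁ = 3.453592 × 12 ≈ 41.4431 billion.
After: m₂ = (1 + 0.302) / (0.1689 + 0.0354 + 0.302) ≈ 2.571598, MB₂ = 12 + 0.51 = 12.51, so M₂ = 2.571598 × 12.51 ≈ 32.1707 billion.
ΔM = M₂ − M₁ = 32.1707 − 41.4431 = -9.2724 billion.

-9.272 billion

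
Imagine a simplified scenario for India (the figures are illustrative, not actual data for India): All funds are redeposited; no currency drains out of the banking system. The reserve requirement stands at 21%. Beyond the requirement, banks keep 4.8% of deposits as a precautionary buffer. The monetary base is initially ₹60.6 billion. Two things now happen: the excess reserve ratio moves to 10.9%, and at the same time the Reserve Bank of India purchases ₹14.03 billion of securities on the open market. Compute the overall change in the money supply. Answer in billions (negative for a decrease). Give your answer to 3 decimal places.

Before: m₁ = 1 / (0.21 + 0.048) ≈ 3.875969, MB₁ = 60.6, so M₁ = 3.875969 × 60.6 ≈ 234.8837 billion.
After: m₂ = 1 / (0.21 + 0.109) ≈ 3.134796, MB₂ = 60.6 + 14.03 = 74.63, so M₂ = 3.134796 × 74.63 ≈ 233.9498 billion.
ΔM = M₂ − M₁ = 233.9498 − 234.8837 = -0.9339 billion.

-0.934 billion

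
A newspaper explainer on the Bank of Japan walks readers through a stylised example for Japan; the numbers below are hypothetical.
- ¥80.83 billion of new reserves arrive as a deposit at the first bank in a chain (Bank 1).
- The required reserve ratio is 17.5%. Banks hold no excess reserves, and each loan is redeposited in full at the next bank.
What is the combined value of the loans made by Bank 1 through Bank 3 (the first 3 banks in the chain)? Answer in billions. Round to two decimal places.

Bank i lends (1 − rr)^i of the original deposit: Bank 1 lends 80.83·0.8250 ≈ 66.6847, Bank 2 lends 80.83·0.8250² ≈ 55.0149, and so on.
Summing a geometric series: total = 80.83·[0.8250·(1 − 0.8250^3) / (1 − 0.8250)] ≈ 167.0870 billion.

¥167.09 billion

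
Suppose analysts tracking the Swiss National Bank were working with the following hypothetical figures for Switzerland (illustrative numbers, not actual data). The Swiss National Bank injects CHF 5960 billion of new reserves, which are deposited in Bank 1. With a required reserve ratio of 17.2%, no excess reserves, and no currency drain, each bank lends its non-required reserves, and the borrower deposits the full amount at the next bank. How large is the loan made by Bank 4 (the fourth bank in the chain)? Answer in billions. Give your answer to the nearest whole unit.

CHF 2801 billion

Each bank lends a fraction (1 − rr) = 0.8280 of the deposit it receives, so Bank 4 receives 5960·0.8280^3 and lends 5960·0.8280^4 ≈ 2801.3515 billion.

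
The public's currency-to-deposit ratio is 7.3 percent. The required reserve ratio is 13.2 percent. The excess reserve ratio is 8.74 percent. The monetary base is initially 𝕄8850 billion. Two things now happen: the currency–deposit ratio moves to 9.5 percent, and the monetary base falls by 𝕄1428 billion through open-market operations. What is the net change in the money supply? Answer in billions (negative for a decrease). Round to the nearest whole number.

-6627 billion

Before: m₁ = (1 + 0.073) / (0.132 + 0.0874 + 0.073) ≈ 3.66963, MB₁ = 8850, so M₁ = 3.66963 × 8850 = 32476.2255 billion.
After: m₂ = (1 + 0.095) / (0.132 + 0.0874 + 0.095) ≈ 3.48282, MB₂ = 8850 − 1428 = 7422, so M₂ = 3.48282 × 7422 ≈ 25849.49 billion.
ΔM = M₂ − M₁ = 25849.49 − 32476.2255 = -6626.7355 billion.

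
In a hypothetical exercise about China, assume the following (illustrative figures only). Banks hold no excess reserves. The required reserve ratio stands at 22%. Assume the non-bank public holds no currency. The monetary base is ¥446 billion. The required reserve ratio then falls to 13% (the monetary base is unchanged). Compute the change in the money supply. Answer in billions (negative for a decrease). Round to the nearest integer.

Initially m₁ = 1 / (0.22) ≈ 4.5455, so M₁ = 4.5455 × 446 = 2027.293 billion.
After the change m₂ = 1 / (0.13) ≈ 7.6923, so M₂ = 7.6923 × 446 = 3430.7658 billion.
ΔM = M₂ − M₁ = 3430.7658 − 2027.293 = 1403.4728 billion.

¥1403 billion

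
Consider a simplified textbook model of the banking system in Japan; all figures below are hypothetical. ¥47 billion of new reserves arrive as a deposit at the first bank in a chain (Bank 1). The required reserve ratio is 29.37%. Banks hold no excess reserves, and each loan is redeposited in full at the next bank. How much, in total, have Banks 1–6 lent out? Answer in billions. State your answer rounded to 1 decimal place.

Bank i lends (1 − rr)^i of the original deposit: Bank 1 lends 47·0.7063 = 33.1961, Bank 2 lends 47·0.7063² ≈ 23.4464, and so on.
Summing a geometric series: total = 47·[0.7063·(1 − 0.7063^6) / (1 − 0.7063)] ≈ 98.9953 billion.

¥99.0 billion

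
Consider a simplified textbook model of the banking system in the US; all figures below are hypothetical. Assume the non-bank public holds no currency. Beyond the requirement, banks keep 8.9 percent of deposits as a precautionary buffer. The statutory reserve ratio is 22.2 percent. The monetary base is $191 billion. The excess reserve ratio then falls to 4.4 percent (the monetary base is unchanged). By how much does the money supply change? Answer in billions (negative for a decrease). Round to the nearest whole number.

Initially m₁ = 1 / (0.222 + 0.089) ≈ 3.2154, so M₁ = 3.2154 × 191 = 614.1414 billion.
After the change m₂ = 1 / (0.222 + 0.044) ≈ 3.7594, so M₂ = 3.7594 × 191 = 718.0454 billion.
ΔM = M₂ − M₁ = 718.0454 − 614.1414 = 103.904 billion.

$104 billion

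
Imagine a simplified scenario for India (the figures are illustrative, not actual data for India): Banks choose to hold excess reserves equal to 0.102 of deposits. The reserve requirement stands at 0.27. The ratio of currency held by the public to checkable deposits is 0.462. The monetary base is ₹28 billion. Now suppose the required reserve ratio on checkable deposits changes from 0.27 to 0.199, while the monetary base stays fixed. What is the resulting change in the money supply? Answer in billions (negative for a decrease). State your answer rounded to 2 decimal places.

Initially m₁ = (1 + 0.462) / (0.27 + 0.102 + 0.462) ≈ 1.75300, so M₁ = 1.75300 × 28 = 49.084 billion.
After the change m₂ = (1 + 0.462) / (0.199 + 0.102 + 0.462) ≈ 1.91612, so M₂ = 1.91612 × 28 ≈ 53.6514 billion.
ΔM = M₂ − M₁ = 53.6514 − 49.084 = 4.5674 billion.

₹4.57 billion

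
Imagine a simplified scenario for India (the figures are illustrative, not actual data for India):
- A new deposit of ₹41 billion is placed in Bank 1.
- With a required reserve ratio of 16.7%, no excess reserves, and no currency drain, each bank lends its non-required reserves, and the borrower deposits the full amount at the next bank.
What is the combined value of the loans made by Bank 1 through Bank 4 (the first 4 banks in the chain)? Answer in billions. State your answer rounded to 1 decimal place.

₹106.0 billion

Bank i lends (1 − rr)^i of the original deposit: Bank 1 lends 41·0.8330 = 34.1530, Bank 2 lends 41·0.8330² ≈ 28.4494, and so on.
Summing a geometric series: total = 41·[0.8330·(1 − 0.8330^4) / (1 − 0.8330)] ≈ 106.0416 billion.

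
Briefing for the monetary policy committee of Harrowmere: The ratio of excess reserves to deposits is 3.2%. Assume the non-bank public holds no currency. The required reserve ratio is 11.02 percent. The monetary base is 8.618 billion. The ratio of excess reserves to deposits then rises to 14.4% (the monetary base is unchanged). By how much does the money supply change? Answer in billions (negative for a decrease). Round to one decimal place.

-26.7 billion

Initially m₁ = 1 / (0.1102 + 0.032) ≈ 7.0323, so M₁ = 7.0323 × 8.618 ≈ 60.6044 billion.
After the change m₂ = 1 / (0.1102 + 0.144) ≈ 3.9339, so M₂ = 3.9339 × 8.618 ≈ 33.9024 billion.
ΔM = M₂ − M₁ = 33.9024 − 60.6044 = -26.702 billion.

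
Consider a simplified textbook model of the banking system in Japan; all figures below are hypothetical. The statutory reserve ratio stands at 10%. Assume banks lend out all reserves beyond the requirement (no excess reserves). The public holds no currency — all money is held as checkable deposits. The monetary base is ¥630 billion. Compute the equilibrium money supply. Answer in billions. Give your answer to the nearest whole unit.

¥6300 billion

With no currency drain or excess reserves, the money multiplier is m = 1/rr = 1/0.1 = 10.
Money supply M = m × MB = 10 × 630 = 6300 billion.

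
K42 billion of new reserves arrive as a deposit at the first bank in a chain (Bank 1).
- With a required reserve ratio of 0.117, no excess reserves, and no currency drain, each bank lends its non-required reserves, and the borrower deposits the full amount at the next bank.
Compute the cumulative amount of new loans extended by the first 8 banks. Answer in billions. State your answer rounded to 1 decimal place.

K199.8 billion

Bank i lends (1 − rr)^i of the original deposit: Bank 1 lends 42·0.8830 = 37.0860, Bank 2 lends 42·0.8830² ≈ 32.7469, and so on.
Summing a geometric series: total = 42·[0.8830·(1 − 0.8830^8) / (1 − 0.8830)] ≈ 199.8331 billion.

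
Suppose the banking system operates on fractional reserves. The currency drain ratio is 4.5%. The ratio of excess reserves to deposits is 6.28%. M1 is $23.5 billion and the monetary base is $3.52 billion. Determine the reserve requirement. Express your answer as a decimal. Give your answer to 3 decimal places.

Using m = M/MB = 23.5/3.52 ≈ 6.676136. Since m = (1 + c)/(c + rr + e), the denominator satisfies c + rr + e = (1 + c)/m = (1 + 0.045) / 6.676136 ≈ 0.156528.
With c = 0.045 and e = 0.0628, the reserve requirement is 0.156528 − 0.045 − 0.0628 = 0.048728.

0.049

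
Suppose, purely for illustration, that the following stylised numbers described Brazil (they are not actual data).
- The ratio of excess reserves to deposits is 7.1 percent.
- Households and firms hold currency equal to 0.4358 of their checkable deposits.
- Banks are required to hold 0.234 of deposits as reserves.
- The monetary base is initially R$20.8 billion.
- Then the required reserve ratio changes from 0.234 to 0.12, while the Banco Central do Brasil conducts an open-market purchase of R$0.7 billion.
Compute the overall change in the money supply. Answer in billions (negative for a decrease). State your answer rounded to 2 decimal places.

Before: m₁ = (1 + 0.4358) / (0.234 + 0.071 + 0.4358) ≈ 1.93817, MB₁ = 20.8, so M₁ = 1.93817 × 20.8 ≈ 40.3139 billion.
After: m₂ = (1 + 0.4358) / (0.12 + 0.071 + 0.4358) ≈ 2.29068, MB₂ = 20.8 + 0.7 = 21.5, so M₂ = 2.29068 × 21.5 ≈ 49.2496 billion.
ΔM = M₂ − M₁ = 49.2496 − 40.3139 = 8.9357 billion.

R$8.94 billion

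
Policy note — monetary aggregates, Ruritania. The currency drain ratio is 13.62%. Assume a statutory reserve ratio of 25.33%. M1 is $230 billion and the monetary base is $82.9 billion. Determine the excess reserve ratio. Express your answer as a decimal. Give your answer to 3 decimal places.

Using m = M/MB = 230/82.9 ≈ 2.774427. Since m = (1 + c)/(c + rr + e), the denominator satisfies c + rr + e = (1 + c)/m = (1 + 0.1362) / 2.774427 ≈ 0.409526.
With c = 0.1362 and rr = 0.2533, the excess reserve ratio is 0.409526 − 0.1362 − 0.2533 = 0.020026.

0.020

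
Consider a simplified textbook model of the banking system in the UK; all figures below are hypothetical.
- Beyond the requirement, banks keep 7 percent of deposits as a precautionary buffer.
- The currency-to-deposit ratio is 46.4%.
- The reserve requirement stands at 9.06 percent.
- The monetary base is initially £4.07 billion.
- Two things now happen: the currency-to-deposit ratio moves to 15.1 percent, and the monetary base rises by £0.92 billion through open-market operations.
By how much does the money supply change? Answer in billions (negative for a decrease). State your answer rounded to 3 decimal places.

£8.893 billion

Before: m₁ = (1 + 0.464) / (0.0906 + 0.07 + 0.464) ≈ 2.34390, MB₁ = 4.07, so M₁ = 2.34390 × 4.07 ≈ 9.5397 billion.
After: m₂ = (1 + 0.151) / (0.0906 + 0.07 + 0.151) ≈ 3.69384, MB₂ = 4.07 + 0.92 = 4.99, so M₂ = 3.69384 × 4.99 ≈ 18.4323 billion.
ΔM = M₂ − M₁ = 18.4323 − 9.5397 = 8.8926 billion.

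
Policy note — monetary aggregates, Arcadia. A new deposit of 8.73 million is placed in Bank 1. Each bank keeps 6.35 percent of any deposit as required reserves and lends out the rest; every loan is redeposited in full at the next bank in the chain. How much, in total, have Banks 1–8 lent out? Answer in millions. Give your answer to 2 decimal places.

52.58 million

Bank i lends (1 − rr)^i of the original deposit: Bank 1 lends 8.73·0.9365 ≈ 8.1756, Bank 2 lends 8.73·0.9365² ≈ 7.6565, and so on.
Summing a geometric series: total = 8.73·[0.9365·(1 − 0.9365^8) / (1 − 0.9365)] ≈ 52.5756 million.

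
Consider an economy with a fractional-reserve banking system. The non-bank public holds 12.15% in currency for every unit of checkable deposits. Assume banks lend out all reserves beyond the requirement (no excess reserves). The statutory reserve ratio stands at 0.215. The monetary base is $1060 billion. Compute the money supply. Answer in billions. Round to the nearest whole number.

$3533 billion

The money multiplier is m = (1 + c) / (rr + c) = (1 + 0.1215) / (0.215 + 0.1215) ≈ 3.33284.
So M = m × MB = 3.33284 × 1060 = 3532.8104 billion.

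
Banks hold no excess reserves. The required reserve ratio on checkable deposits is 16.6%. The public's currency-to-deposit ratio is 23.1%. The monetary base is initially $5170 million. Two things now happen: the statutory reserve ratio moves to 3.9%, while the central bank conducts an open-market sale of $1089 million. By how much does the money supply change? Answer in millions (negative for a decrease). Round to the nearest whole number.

Before: m₁ = (1 + 0.231) / (0.166 + 0.231) ≈ 3.10076, MB₁ = 5170, so M₁ = 3.10076 × 5170 = 16030.9292 million.
After: m₂ = (1 + 0.231) / (0.039 + 0.231) ≈ 4.55926, MB₂ = 5170 − 1089 = 4081, so M₂ = 4.55926 × 4081 ≈ 18606.3401 million.
ΔM = M₂ − M₁ = 18606.3401 − 16030.9292 = 2575.4109 million.

$2575 million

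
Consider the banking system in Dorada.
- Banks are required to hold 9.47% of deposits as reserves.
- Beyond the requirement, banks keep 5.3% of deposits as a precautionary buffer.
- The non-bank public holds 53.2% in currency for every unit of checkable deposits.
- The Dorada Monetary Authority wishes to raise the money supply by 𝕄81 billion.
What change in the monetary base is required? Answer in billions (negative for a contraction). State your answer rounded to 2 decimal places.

The money multiplier is m = (1 + c) / (rr + e + c) = (1 + 0.532) / (0.0947 + 0.053 + 0.532) ≈ 2.25394.
ΔMB = ΔM / m = (+81) / 2.25394 ≈ 35.9371 billion.

𝕄35.94 billion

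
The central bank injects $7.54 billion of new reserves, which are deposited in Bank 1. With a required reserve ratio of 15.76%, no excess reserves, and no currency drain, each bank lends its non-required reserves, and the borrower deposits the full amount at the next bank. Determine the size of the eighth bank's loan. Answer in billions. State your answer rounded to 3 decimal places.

Each bank lends a fraction (1 − rr) = 0.8424 of the deposit it receives, so Bank 8 receives 7.54·0.8424^7 and lends 7.54·0.8424^8 ≈ 1.9121 billion.

$1.912 billion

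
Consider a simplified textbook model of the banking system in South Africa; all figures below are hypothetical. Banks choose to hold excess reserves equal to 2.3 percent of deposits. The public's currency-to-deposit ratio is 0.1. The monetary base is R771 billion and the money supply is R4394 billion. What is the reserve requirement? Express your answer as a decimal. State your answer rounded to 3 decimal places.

Using m = M/MB = 4394/771 ≈ 5.699092. Since m = (1 + c)/(c + rr + e), the denominator satisfies c + rr + e = (1 + c)/m = (1 + 0.1) / 5.699092 ≈ 0.193013.
With c = 0.1 and e = 0.023, the reserve requirement is 0.193013 − 0.1 − 0.023 = 0.070013.

0.070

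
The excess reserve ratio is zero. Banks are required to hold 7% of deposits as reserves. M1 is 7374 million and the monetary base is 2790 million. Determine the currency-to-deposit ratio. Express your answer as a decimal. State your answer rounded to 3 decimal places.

0.496

Using m = M/MB = 7374/2790 ≈ 2.643011. From m = (1 + c)/(c + rr + e), rearranging gives 1 + c = m·(c + rr + e), so c·(1 − m) = m·(rr + e) − 1.
Hence c = [m·(rr + e) − 1]/(1 − m) = [2.643011 × (0.07 + 0) − 1] / (1 − 2.643011) ≈ 0.496034.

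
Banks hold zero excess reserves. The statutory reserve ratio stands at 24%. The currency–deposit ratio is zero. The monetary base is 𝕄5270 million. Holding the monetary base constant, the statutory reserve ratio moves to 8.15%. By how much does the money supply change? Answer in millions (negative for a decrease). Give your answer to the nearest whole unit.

Initially m₁ = 1 / (0.24) ≈ 4.16667, so M₁ = 4.16667 × 5270 = 21958.3509 million.
After the change m₂ = 1 / (0.0815) ≈ 12.26994, so M₂ = 12.26994 × 5270 = 64662.5838 million.
ΔM = M₂ − M₁ = 64662.5838 − 21958.3509 = 42704.2329 million.

𝕄42704 million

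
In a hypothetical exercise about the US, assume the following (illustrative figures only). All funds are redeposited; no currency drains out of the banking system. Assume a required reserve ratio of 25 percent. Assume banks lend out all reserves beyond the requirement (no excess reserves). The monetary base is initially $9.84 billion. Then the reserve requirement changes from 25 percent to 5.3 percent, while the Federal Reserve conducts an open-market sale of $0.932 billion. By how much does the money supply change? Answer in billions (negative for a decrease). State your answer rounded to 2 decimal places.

$128.72 billion

Before: m₁ = 1 / (0.25) = 4, MB₁ = 9.84, so M₁ = 4 × 9.84 = 39.36 billion.
After: m₂ = 1 / (0.053) ≈ 18.8679, MB₂ = 9.84 − 0.932 = 8.908, so M₂ = 18.8679 × 8.908 ≈ 168.0753 billion.
ΔM = M₂ − M₁ = 168.0753 − 39.36 = 128.7153 billion.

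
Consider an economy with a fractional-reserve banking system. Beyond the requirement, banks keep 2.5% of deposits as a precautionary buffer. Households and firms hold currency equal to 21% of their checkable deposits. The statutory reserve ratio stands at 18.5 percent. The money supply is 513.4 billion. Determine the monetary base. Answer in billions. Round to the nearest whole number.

178 billion

The money multiplier is m = (1 + c) / (rr + e + c) = (1 + 0.21) / (0.185 + 0.025 + 0.21) ≈ 2.8810.
MB = M / m = 513.4 / 2.8810 ≈ 178.202 billion.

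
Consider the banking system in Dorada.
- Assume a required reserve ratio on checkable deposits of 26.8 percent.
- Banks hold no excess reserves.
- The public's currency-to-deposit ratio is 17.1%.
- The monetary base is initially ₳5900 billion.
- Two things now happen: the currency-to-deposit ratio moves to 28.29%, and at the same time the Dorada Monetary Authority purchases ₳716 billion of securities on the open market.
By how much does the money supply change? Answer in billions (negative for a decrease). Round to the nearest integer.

-331 billion

Before: m₁ = (1 + 0.171) / (0.268 + 0.171) ≈ 2.66743, MB₁ = 5900, so M₁ = 2.66743 × 5900 = 15737.837 billion.
After: m₂ = (1 + 0.2829) / (0.268 + 0.2829) ≈ 2.32873, MB₂ = 5900 + 716 = 6616, so M₂ = 2.32873 × 6616 ≈ 15406.8777 billion.
ΔM = M₂ − M₁ = 15406.8777 − 15737.837 = -330.9593 billion.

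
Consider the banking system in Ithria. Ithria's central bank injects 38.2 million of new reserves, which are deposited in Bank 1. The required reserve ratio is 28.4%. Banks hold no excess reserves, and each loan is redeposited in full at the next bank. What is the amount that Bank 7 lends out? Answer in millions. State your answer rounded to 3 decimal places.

3.685 million

Each bank lends a fraction (1 − rr) = 0.7160 of the deposit it receives, so Bank 7 receives 38.2·0.7160^6 and lends 38.2·0.7160^7 ≈ 3.6851 million.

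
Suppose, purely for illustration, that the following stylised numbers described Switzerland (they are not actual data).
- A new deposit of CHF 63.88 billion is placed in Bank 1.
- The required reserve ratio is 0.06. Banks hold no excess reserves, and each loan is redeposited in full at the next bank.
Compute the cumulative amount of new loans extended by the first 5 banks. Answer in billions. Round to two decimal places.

Bank i lends (1 − rr)^i of the original deposit: Bank 1 lends 63.88·0.9400 = 60.0472, Bank 2 lends 63.88·0.9400² ≈ 56.4444, and so on.
Summing a geometric series: total = 63.88·[0.9400·(1 − 0.9400^5) / (1 − 0.9400)] ≈ 266.3053 billion.

CHF 266.31 billion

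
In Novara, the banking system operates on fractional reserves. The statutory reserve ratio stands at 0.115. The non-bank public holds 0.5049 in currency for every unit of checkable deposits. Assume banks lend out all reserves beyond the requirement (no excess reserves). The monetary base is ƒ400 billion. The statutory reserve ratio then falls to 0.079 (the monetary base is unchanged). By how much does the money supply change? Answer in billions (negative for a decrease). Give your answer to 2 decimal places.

ƒ59.87 billion

Initially m₁ = (1 + 0.5049) / (0.115 + 0.5049) ≈ 2.427650, so M₁ = 2.427650 × 400 = 971.06 billion.
After the change m₂ = (1 + 0.5049) / (0.079 + 0.5049) ≈ 2.577325, so M₂ = 2.577325 × 400 = 1030.93 billion.
ΔM = M₂ − M₁ = 1030.93 − 971.06 = 59.87 billion.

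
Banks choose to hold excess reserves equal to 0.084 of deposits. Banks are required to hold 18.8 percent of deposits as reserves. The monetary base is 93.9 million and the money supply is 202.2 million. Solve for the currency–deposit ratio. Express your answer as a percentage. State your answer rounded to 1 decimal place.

35.9%

Using m = M/MB = 202.2/93.9 ≈ 2.153355. From m = (1 + c)/(c + rr + e), rearranging gives 1 + c = m·(c + rr + e), so c·(1 − m) = m·(rr + e) − 1.
Hence c = [m·(rr + e) − 1]/(1 − m) = [2.153355 × (0.188 + 0.084) − 1] / (1 − 2.153355) ≈ 0.359202.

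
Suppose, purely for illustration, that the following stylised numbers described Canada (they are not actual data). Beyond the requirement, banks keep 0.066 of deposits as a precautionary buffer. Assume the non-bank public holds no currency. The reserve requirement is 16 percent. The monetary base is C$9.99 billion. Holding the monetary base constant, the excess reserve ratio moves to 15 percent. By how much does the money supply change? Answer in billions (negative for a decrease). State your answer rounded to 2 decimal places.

Initially m₁ = 1 / (0.16 + 0.066) ≈ 4.4248, so M₁ = 4.4248 × 9.99 ≈ 44.2038 billion.
After the change m₂ = 1 / (0.16 + 0.15) ≈ 3.2258, so M₂ = 3.2258 × 9.99 ≈ 32.2257 billion.
ΔM = M₂ − M₁ = 32.2257 − 44.2038 = -11.9781 billion.

-11.98 billion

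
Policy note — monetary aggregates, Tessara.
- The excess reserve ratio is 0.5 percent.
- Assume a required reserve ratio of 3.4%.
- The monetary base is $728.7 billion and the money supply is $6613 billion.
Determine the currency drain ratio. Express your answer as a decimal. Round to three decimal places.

Using m = M/MB = 6613/728.7 ≈ 9.075065. From m = (1 + c)/(c + rr + e), rearranging gives 1 + c = m·(c + rr + e), so c·(1 − m) = m·(rr + e) − 1.
Hence c = [m·(rr + e) − 1]/(1 − m) = [9.075065 × (0.034 + 0.005) − 1] / (1 − 9.075065) ≈ 0.080008.

0.080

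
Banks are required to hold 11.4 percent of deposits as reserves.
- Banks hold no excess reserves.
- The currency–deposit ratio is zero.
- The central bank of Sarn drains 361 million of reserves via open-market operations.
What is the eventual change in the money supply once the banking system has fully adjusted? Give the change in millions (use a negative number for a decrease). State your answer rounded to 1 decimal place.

-3166.7 million

The simple money multiplier is m = 1/rr = 1/0.114 ≈ 8.77193.
An open-market sale reduces the monetary base by 361 million, so ΔM = m × ΔMB = 8.77193 × (−361) ≈ -3166.6667 million.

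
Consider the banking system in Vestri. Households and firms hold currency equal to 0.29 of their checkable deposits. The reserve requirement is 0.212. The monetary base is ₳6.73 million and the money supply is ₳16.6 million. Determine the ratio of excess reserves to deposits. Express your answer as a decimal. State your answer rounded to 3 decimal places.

Using m = M/MB = 16.6/6.73 ≈ 2.466568. Since m = (1 + c)/(c + rr + e), the denominator satisfies c + rr + e = (1 + c)/m = (1 + 0.29) / 2.466568 ≈ 0.522994.
With c = 0.29 and rr = 0.212, the ratio of excess reserves to deposits is 0.522994 − 0.29 − 0.212 = 0.020994.

0.021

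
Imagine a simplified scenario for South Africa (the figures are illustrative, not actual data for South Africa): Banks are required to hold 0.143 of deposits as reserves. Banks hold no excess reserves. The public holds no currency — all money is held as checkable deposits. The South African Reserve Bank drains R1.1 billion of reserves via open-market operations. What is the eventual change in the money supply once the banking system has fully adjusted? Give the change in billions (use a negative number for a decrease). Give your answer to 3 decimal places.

The simple money multiplier is m = 1/rr = 1/0.143 ≈ 6.99301.
An open-market sale reduces the monetary base by 1.1 billion, so ΔM = m × ΔMB = 6.99301 × (−1.1) ≈ -7.6923 billion.

-7.692 billion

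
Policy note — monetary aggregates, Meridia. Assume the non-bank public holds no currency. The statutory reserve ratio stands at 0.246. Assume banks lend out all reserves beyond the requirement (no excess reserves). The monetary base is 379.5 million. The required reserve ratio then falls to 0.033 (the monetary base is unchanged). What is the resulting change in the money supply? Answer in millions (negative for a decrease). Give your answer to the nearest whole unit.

Initially m₁ = 1 / (0.246) ≈ 4.0650, so M₁ = 4.0650 × 379.5 = 1542.6675 million.
After the change m₂ = 1 / (0.033) ≈ 30.3030, so M₂ = 30.3030 × 379.5 = 11499.9885 million.
ΔM = M₂ − M₁ = 11499.9885 − 1542.6675 = 9957.321 million.

9957 million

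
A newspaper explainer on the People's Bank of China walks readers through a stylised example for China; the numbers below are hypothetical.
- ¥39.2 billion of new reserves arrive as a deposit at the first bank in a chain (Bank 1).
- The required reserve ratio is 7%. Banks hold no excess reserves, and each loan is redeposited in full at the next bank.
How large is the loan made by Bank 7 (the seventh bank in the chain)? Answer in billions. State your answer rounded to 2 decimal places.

Each bank lends a fraction (1 − rr) = 0.9300 of the deposit it receives, so Bank 7 receives 39.2·0.9300^6 and lends 39.2·0.9300^7 ≈ 23.5867 billion.

¥23.59 billion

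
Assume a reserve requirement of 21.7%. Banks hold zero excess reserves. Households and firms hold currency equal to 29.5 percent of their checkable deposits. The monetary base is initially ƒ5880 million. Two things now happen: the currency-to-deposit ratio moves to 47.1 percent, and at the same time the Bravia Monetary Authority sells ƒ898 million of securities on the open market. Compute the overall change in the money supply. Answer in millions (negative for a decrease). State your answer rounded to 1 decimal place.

-4220.3 million

Before: m₁ = (1 + 0.295) / (0.217 + 0.295) ≈ 2.529297, MB₁ = 5880, so M₁ = 2.529297 × 5880 ≈ 14872.2664 million.
After: m₂ = (1 + 0.471) / (0.217 + 0.471) ≈ 2.138081, MB₂ = 5880 − 898 = 4982, so M₂ = 2.138081 × 4982 ≈ 10651.9195 million.
ΔM = M₂ − M₁ = 10651.9195 − 14872.2664 = -4220.3469 million.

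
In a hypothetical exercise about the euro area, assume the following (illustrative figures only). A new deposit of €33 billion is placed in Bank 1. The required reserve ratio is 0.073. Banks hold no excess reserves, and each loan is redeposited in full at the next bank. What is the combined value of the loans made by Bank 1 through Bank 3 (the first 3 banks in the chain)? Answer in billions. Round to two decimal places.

Bank i lends (1 − rr)^i of the original deposit: Bank 1 lends 33·0.9270 = 30.5910, Bank 2 lends 33·0.9270² ≈ 28.3579, and so on.
Summing a geometric series: total = 33·[0.9270·(1 − 0.9270^3) / (1 − 0.9270)] ≈ 85.2366 billion.

€85.24 billion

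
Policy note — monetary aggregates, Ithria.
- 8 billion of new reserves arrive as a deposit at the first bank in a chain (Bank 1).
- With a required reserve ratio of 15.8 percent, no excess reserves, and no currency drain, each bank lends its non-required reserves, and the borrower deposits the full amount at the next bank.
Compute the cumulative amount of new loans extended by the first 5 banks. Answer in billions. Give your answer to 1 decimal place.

Bank i lends (1 − rr)^i of the original deposit: Bank 1 lends 8·0.8420 = 6.7360, Bank 2 lends 8·0.8420² ≈ 5.6717, and so on.
Summing a geometric series: total = 8·[0.8420·(1 − 0.8420^5) / (1 − 0.8420)] ≈ 24.5900 billion.

24.6 billion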